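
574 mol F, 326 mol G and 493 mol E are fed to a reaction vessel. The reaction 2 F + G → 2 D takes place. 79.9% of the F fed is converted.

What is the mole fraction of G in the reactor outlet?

0.0831

F reacted = 0.799 × 574 = 458.6 mol; ν_F = −2, so ξ = 458.6/2 = 229.3 mol.
Outlet amounts (n = n₀ + ν ξ):
  F: 574 − 2(229.3) = 115.4
  G: 326 − 1(229.3) = 96.69
  D: 0 + 2(229.3) = 458.6
  E: 493 (inert)
Total out = 1164 mol; y_G = 96.69 / 1164 = 0.08309.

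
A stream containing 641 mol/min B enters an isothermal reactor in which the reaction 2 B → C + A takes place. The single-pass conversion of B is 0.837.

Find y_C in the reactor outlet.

B reacted = 0.837 × 641 = 536.5 mol/min; ν_B = −2, so ξ = 536.5/2 = 268.3 mol/min.
Outlet amounts (n = n₀ + ν ξ):
  B: 641 − 2(268.3) = 104.5
  C: 0 + 1(268.3) = 268.3
  A: 0 + 1(268.3) = 268.3
Total out = 641 mol/min; y_C = 268.3 / 641 = 0.4185.

0.418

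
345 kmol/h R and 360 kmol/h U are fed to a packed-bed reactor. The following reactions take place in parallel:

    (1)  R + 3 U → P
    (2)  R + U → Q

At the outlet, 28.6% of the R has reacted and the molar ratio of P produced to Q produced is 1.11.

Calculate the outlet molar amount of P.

51.9 kmol/h

Conversion of R: R consumed = 0.286 × 345 = 98.67 kmol/h = 1ξ₁ + 1ξ₂.
Selectivity: 1ξ₁ / (1ξ₂) = 1.11 → ξ₁ = 1.11 ξ₂.
Substitute: (1·1.11 + 1) ξ₂ = 98.67 → ξ₂ = 46.76 kmol/h, ξ₁ = 51.91 kmol/h.
Outlet amounts (n = n₀ + Σ ν·ξ):
  R: 345 − 1(51.91) − 1(46.76) = 246.3
  U: 360 − 3(51.91) − 1(46.76) = 157.5
  P: 0 + 1(51.91) = 51.91
  Q: 0 + 1(46.76) = 46.76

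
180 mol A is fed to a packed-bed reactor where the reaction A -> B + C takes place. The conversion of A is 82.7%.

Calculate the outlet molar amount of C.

149 mol

A reacted = 0.827 × 180 = 148.9 mol; ν_A = −1, so ξ = 148.9/1 = 148.9 mol.
Outlet amounts (n = n₀ + ν ξ):
  A: 180 − 1(148.9) = 31.14
  B: 0 + 1(148.9) = 148.9
  C: 0 + 1(148.9) = 148.9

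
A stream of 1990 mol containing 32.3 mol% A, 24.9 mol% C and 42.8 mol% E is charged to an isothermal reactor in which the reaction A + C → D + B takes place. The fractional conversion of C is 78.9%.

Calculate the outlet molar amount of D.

C reacted = 0.789 × 495.5 = 391 mol; ν_C = −1, so ξ = 391/1 = 391 mol.
Outlet amounts (n = n₀ + ν ξ):
  A: 642.8 − 1(391) = 251.8
  C: 495.5 − 1(391) = 104.6
  D: 0 + 1(391) = 391
  B: 0 + 1(391) = 391
  E: 851.7 (inert)

391 mol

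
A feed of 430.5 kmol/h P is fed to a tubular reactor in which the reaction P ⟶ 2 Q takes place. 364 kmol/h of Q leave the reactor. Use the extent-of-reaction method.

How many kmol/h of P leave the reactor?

248 kmol/h

For Q: n = n₀ + 2ξ → 364 = 0 + 2ξ, giving ξ = 182 kmol/h.
Outlet amounts (n = n₀ + ν ξ):
  P: 430.5 − 1(182) = 248.5
  Q: 0 + 2(182) = 364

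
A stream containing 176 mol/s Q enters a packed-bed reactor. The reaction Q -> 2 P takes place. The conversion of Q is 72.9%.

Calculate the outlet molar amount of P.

257 mol/s

Q reacted = 0.729 × 176 = 128.3 mol/s; ν_Q = −1, so ξ = 128.3/1 = 128.3 mol/s.
Outlet amounts (n = n₀ + ν ξ):
  Q: 176 − 1(128.3) = 47.7
  P: 0 + 2(128.3) = 256.6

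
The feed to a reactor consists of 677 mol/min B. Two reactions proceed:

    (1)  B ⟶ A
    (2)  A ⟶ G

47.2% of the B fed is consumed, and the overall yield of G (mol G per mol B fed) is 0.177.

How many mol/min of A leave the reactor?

Conversion of B: B consumed = 1ξ₁ = 0.472 × 677 → ξ₁ = 319.5 mol/min.
Yield of G: 1ξ₂ / 677 = 0.177 → ξ₂ = 119.8 mol/min.
Outlet amounts (n = n₀ + Σ ν·ξ):
  B: 677 − 1(319.5) = 357.5
  A: 0 + 1(319.5) − 1(119.8) = 199.7
  G: 0 + 1(119.8) = 119.8

200 mol/min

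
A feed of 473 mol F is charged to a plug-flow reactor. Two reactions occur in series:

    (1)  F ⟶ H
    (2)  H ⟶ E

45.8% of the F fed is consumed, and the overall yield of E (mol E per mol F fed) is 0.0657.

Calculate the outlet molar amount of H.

186 mol

Conversion of F: F consumed = 1ξ₁ = 0.458 × 473 → ξ₁ = 216.6 mol.
Yield of E: 1ξ₂ / 473 = 0.0657 → ξ₂ = 31.08 mol.
Outlet amounts (n = n₀ + Σ ν·ξ):
  F: 473 − 1(216.6) = 256.4
  H: 0 + 1(216.6) − 1(31.08) = 185.6
  E: 0 + 1(31.08) = 31.08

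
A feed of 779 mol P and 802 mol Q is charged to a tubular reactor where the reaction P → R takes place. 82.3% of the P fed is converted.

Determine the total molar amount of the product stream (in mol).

P reacted = 0.823 × 779 = 641.1 mol; ν_P = −1, so ξ = 641.1/1 = 641.1 mol.
Outlet amounts (n = n₀ + ν ξ):
  P: 779 − 1(641.1) = 137.9
  R: 0 + 1(641.1) = 641.1
  Q: 802 (inert)
Total out = 137.9 + 641.1 + 802 = 1581 mol.

1580 mol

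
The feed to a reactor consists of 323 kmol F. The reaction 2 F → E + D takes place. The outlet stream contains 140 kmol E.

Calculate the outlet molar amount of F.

43 kmol

For E: n = n₀ + 1ξ → 140 = 0 + 1ξ, giving ξ = 140 kmol.
Outlet amounts (n = n₀ + ν ξ):
  F: 323 − 2(140) = 43
  E: 0 + 1(140) = 140
  D: 0 + 1(140) = 140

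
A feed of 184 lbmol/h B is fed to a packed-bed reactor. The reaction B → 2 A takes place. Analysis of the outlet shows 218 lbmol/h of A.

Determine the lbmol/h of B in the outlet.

75 lbmol/h

For A: n = n₀ + 2ξ → 218 = 0 + 2ξ, giving ξ = 109 lbmol/h.
Outlet amounts (n = n₀ + ν ξ):
  B: 184 − 1(109) = 75
  A: 0 + 2(109) = 218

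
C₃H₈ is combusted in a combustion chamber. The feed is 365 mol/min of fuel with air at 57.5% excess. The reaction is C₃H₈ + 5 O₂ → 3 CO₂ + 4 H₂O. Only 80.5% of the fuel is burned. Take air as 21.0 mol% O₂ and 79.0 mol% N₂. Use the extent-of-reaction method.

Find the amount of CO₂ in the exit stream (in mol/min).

Stoichiometric O₂ = 5 × 365 = 1825 mol/min; O₂ fed = 1825 × 1.575 = 2874 mol/min.
N₂ fed = 2874 × 79/21 = 10810 mol/min.
Fuel reacted = 0.805 × 365 → ξ = 293.8 mol/min.
Outlet (n = n₀ + ν ξ):
  C₃H₈: 365 − 1(293.8) = 71.17
  O₂: 2874 − 5(293.8) = 1405
  N₂: 10810 (inert)
  CO₂: 0 + 3(293.8) = 881.5
  H₂O: 0 + 4(293.8) = 1175

881 mol/min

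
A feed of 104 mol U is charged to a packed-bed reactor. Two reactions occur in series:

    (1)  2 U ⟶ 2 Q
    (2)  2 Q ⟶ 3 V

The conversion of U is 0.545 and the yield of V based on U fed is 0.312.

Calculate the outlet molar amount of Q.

Conversion of U: U consumed = 2ξ₁ = 0.545 × 104 → ξ₁ = 28.34 mol.
Yield of V: 3ξ₂ / 104 = 0.312 → ξ₂ = 10.82 mol.
Outlet amounts (n = n₀ + Σ ν·ξ):
  U: 104 − 2(28.34) = 47.32
  Q: 0 + 2(28.34) − 2(10.82) = 35.05
  V: 0 + 3(10.82) = 32.45

35 mol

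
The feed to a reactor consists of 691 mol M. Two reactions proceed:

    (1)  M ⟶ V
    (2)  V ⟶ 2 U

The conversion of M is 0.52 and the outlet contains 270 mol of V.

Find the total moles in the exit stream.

Conversion of M: M consumed = 1ξ₁ = 0.52 × 691 → ξ₁ = 359.3 mol.
V balance: n_V = 0 + 1ξ₁ − 1ξ₂ = 270 → ξ₂ = (1·359.3 − 270)/1 = 89.32 mol.
Outlet amounts (n = n₀ + Σ ν·ξ):
  M: 691 − 1(359.3) = 331.7
  V: 0 + 1(359.3) − 1(89.32) = 270
  U: 0 + 2(89.32) = 178.6
Total out = 331.7 + 270 + 178.6 = 780.3 mol.

780 mol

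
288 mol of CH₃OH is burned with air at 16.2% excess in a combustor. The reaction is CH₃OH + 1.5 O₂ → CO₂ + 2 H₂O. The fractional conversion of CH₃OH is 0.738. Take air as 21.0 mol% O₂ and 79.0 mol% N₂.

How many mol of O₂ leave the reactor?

Stoichiometric O₂ = 1.5 × 288 = 432 mol; O₂ fed = 432 × 1.162 = 502 mol.
N₂ fed = 502 × 79/21 = 1888 mol.
Fuel reacted = 0.738 × 288 → ξ = 212.5 mol.
Outlet (n = n₀ + ν ξ):
  CH₃OH: 288 − 1(212.5) = 75.46
  O₂: 502 − 1.5(212.5) = 183.2
  N₂: 1888 (inert)
  CO₂: 0 + 1(212.5) = 212.5
  H₂O: 0 + 2(212.5) = 425.1

183 mol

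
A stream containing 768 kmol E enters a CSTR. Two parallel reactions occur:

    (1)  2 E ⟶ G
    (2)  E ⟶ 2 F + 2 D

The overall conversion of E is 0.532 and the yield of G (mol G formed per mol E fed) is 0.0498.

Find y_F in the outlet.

0.385

Yield of G: 1ξ₁ / 768 = 0.0498 → ξ₁ = 38.25 kmol.
Conversion of E: 2ξ₁ + 1ξ₂ = 0.532 × 768 = 408.6 → ξ₂ = 332.1 kmol.
Outlet amounts (n = n₀ + Σ ν·ξ):
  E: 768 − 2(38.25) − 1(332.1) = 359.4
  G: 0 + 1(38.25) = 38.25
  F: 0 + 2(332.1) = 664.2
  D: 0 + 2(332.1) = 664.2
Total out = 1726 kmol; y_F = 664.2 / 1726 = 0.3848.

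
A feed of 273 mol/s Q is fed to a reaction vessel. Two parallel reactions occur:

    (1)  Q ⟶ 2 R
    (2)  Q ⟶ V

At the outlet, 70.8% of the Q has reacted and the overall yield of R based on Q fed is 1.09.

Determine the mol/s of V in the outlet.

Yield of R: 2ξ₁ / 273 = 1.09 → ξ₁ = 148.8 mol/s.
Conversion of Q: 1ξ₁ + 1ξ₂ = 0.708 × 273 = 193.3 → ξ₂ = 44.5 mol/s.
Outlet amounts (n = n₀ + Σ ν·ξ):
  Q: 273 − 1(148.8) − 1(44.5) = 79.72
  R: 0 + 2(148.8) = 297.6
  V: 0 + 1(44.5) = 44.5

44.5 mol/s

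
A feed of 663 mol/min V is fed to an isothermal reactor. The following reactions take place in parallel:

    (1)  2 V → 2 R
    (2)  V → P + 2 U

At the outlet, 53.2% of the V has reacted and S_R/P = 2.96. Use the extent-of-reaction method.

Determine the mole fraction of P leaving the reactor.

Conversion of V: V consumed = 0.532 × 663 = 352.7 mol/min = 2ξ₁ + 1ξ₂.
Selectivity: 2ξ₁ / (1ξ₂) = 2.96 → ξ₁ = 1.48 ξ₂.
Substitute: (2·1.48 + 1) ξ₂ = 352.7 → ξ₂ = 89.07 mol/min, ξ₁ = 131.8 mol/min.
Outlet amounts (n = n₀ + Σ ν·ξ):
  V: 663 − 2(131.8) − 1(89.07) = 310.3
  R: 0 + 2(131.8) = 263.6
  P: 0 + 1(89.07) = 89.07
  U: 0 + 2(89.07) = 178.1
Total out = 841.1 mol/min; y_P = 89.07 / 841.1 = 0.1059.

0.106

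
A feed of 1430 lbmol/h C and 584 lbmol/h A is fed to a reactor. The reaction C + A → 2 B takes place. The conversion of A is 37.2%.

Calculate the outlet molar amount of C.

A reacted = 0.372 × 584 = 217.2 lbmol/h; ν_A = −1, so ξ = 217.2/1 = 217.2 lbmol/h.
Outlet amounts (n = n₀ + ν ξ):
  C: 1430 − 1(217.2) = 1213
  A: 584 − 1(217.2) = 366.8
  B: 0 + 2(217.2) = 434.5

1210 lbmol/h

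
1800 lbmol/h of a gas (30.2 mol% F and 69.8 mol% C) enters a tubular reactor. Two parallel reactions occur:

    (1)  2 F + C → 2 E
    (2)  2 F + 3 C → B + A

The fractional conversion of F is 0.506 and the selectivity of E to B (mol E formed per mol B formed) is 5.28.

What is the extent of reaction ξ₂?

ξ₂ = 37.8 lbmol/h

Conversion of F: F consumed = 0.506 × 543.6 = 275.1 lbmol/h = 2ξ₁ + 2ξ₂.
Selectivity: 2ξ₁ / (1ξ₂) = 5.28 → ξ₁ = 2.64 ξ₂.
Substitute: (2·2.64 + 2) ξ₂ = 275.1 → ξ₂ = 37.78 lbmol/h, ξ₁ = 99.75 lbmol/h.
Outlet amounts (n = n₀ + Σ ν·ξ):
  F: 543.6 − 2(99.75) − 2(37.78) = 268.5
  C: 1256 − 1(99.75) − 3(37.78) = 1043
  E: 0 + 2(99.75) = 199.5
  B: 0 + 1(37.78) = 37.78
  A: 0 + 1(37.78) = 37.78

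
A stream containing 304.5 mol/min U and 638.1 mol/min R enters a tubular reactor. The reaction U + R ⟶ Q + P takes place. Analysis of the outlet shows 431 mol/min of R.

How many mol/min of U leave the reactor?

97.4 mol/min

For R: n = n₀ − 1ξ → 431 = 638.1 − 1ξ, giving ξ = 207.1 mol/min.
Outlet amounts (n = n₀ + ν ξ):
  U: 304.5 − 1(207.1) = 97.4
  R: 638.1 − 1(207.1) = 431
  Q: 0 + 1(207.1) = 207.1
  P: 0 + 1(207.1) = 207.1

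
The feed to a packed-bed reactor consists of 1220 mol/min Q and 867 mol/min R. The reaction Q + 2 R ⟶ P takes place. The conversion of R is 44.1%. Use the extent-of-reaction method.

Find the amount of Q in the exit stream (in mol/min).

1030 mol/min

R reacted = 0.441 × 867 = 382.3 mol/min; ν_R = −2, so ξ = 382.3/2 = 191.2 mol/min.
Outlet amounts (n = n₀ + ν ξ):
  Q: 1220 − 1(191.2) = 1029
  R: 867 − 2(191.2) = 484.7
  P: 0 + 1(191.2) = 191.2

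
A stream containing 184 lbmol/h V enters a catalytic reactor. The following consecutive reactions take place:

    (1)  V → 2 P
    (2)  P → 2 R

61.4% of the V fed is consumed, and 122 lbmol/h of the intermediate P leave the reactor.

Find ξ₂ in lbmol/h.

ξ₂ = 104 lbmol/h

Conversion of V: V consumed = 1ξ₁ = 0.614 × 184 → ξ₁ = 113 lbmol/h.
P balance: n_P = 0 + 2ξ₁ − 1ξ₂ = 122 → ξ₂ = (2·113 − 122)/1 = 104 lbmol/h.
Outlet amounts (n = n₀ + Σ ν·ξ):
  V: 184 − 1(113) = 71.02
  P: 0 + 2(113) − 1(104) = 122
  R: 0 + 2(104) = 207.9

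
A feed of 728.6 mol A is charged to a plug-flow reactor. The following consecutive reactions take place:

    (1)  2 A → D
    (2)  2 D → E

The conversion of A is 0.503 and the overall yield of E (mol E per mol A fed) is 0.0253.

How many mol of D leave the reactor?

Conversion of A: A consumed = 2ξ₁ = 0.503 × 728.6 → ξ₁ = 183.2 mol.
Yield of E: 1ξ₂ / 728.6 = 0.0253 → ξ₂ = 18.43 mol.
Outlet amounts (n = n₀ + Σ ν·ξ):
  A: 728.6 − 2(183.2) = 362.1
  D: 0 + 1(183.2) − 2(18.43) = 146.4
  E: 0 + 1(18.43) = 18.43

146 mol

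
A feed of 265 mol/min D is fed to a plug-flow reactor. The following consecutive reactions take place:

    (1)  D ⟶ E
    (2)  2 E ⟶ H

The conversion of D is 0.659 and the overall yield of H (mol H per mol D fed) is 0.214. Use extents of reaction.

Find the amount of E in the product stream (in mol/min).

Conversion of D: D consumed = 1ξ₁ = 0.659 × 265 → ξ₁ = 174.6 mol/min.
Yield of H: 1ξ₂ / 265 = 0.214 → ξ₂ = 56.71 mol/min.
Outlet amounts (n = n₀ + Σ ν·ξ):
  D: 265 − 1(174.6) = 90.36
  E: 0 + 1(174.6) − 2(56.71) = 61.22
  H: 0 + 1(56.71) = 56.71

61.2 mol/min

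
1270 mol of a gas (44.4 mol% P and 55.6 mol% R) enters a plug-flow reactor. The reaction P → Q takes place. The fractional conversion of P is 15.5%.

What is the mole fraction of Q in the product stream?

0.0688

P reacted = 0.155 × 563.9 = 87.4 mol; ν_P = −1, so ξ = 87.4/1 = 87.4 mol.
Outlet amounts (n = n₀ + ν ξ):
  P: 563.9 − 1(87.4) = 476.5
  Q: 0 + 1(87.4) = 87.4
  R: 706.1 (inert)
Total out = 1270 mol; y_Q = 87.4 / 1270 = 0.06882.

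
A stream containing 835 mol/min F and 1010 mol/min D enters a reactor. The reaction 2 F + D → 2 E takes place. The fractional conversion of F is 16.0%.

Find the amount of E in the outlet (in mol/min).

134 mol/min

F reacted = 0.16 × 835 = 133.6 mol/min; ν_F = −2, so ξ = 133.6/2 = 66.8 mol/min.
Outlet amounts (n = n₀ + ν ξ):
  F: 835 − 2(66.8) = 701.4
  D: 1010 − 1(66.8) = 943.2
  E: 0 + 2(66.8) = 133.6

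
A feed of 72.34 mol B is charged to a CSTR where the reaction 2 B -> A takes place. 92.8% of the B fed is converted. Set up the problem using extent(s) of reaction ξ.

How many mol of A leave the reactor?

B reacted = 0.928 × 72.34 = 67.13 mol; ν_B = −2, so ξ = 67.13/2 = 33.57 mol.
Outlet amounts (n = n₀ + ν ξ):
  B: 72.34 − 2(33.57) = 5.208
  A: 0 + 1(33.57) = 33.57

33.6 mol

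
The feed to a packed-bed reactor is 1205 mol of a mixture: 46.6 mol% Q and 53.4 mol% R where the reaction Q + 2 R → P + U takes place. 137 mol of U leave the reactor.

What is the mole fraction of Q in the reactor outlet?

0.397

For U: n = n₀ + 1ξ → 137 = 0 + 1ξ, giving ξ = 137 mol.
Outlet amounts (n = n₀ + ν ξ):
  Q: 561.5 − 1(137) = 424.5
  R: 643.5 − 2(137) = 369.5
  P: 0 + 1(137) = 137
  U: 0 + 1(137) = 137
Total out = 1068 mol; y_Q = 424.5 / 1068 = 0.3975.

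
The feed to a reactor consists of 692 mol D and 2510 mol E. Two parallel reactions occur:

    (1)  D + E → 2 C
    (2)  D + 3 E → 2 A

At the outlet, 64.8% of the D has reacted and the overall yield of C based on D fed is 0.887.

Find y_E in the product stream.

Yield of C: 2ξ₁ / 692 = 0.887 → ξ₁ = 306.9 mol.
Conversion of D: 1ξ₁ + 1ξ₂ = 0.648 × 692 = 448.4 → ξ₂ = 141.5 mol.
Outlet amounts (n = n₀ + Σ ν·ξ):
  D: 692 − 1(306.9) − 1(141.5) = 243.6
  E: 2510 − 1(306.9) − 3(141.5) = 1779
  C: 0 + 2(306.9) = 613.8
  A: 0 + 2(141.5) = 283
Total out = 2919 mol; y_E = 1779 / 2919 = 0.6093.

0.609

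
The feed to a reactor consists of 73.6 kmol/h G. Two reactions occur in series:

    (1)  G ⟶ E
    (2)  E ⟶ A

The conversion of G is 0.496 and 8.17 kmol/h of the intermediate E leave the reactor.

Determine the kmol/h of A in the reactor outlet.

28.3 kmol/h

Conversion of G: G consumed = 1ξ₁ = 0.496 × 73.6 → ξ₁ = 36.51 kmol/h.
E balance: n_E = 0 + 1ξ₁ − 1ξ₂ = 8.17 → ξ₂ = (1·36.51 − 8.17)/1 = 28.34 kmol/h.
Outlet amounts (n = n₀ + Σ ν·ξ):
  G: 73.6 − 1(36.51) = 37.09
  E: 0 + 1(36.51) − 1(28.34) = 8.17
  A: 0 + 1(28.34) = 28.34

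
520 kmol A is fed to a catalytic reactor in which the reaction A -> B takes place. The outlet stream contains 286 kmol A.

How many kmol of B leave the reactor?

For A: n = n₀ − 1ξ → 286 = 520 − 1ξ, giving ξ = 234 kmol.
Outlet amounts (n = n₀ + ν ξ):
  A: 520 − 1(234) = 286
  B: 0 + 1(234) = 234

234 kmol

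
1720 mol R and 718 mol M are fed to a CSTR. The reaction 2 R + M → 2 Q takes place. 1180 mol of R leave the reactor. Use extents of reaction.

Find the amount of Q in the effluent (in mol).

For R: n = n₀ − 2ξ → 1180 = 1720 − 2ξ, giving ξ = 270 mol.
Outlet amounts (n = n₀ + ν ξ):
  R: 1720 − 2(270) = 1180
  M: 718 − 1(270) = 448
  Q: 0 + 2(270) = 540

540 mol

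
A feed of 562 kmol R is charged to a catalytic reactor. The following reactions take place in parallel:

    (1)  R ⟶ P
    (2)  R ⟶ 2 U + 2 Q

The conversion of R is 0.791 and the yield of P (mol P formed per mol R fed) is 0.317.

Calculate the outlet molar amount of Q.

533 kmol

Yield of P: 1ξ₁ / 562 = 0.317 → ξ₁ = 178.2 kmol.
Conversion of R: 1ξ₁ + 1ξ₂ = 0.791 × 562 = 444.5 → ξ₂ = 266.4 kmol.
Outlet amounts (n = n₀ + Σ ν·ξ):
  R: 562 − 1(178.2) − 1(266.4) = 117.5
  P: 0 + 1(178.2) = 178.2
  U: 0 + 2(266.4) = 532.8
  Q: 0 + 2(266.4) = 532.8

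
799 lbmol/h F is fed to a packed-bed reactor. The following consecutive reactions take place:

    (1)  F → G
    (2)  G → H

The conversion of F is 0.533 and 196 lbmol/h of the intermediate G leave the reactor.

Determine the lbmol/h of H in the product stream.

230 lbmol/h

Conversion of F: F consumed = 1ξ₁ = 0.533 × 799 → ξ₁ = 425.9 lbmol/h.
G balance: n_G = 0 + 1ξ₁ − 1ξ₂ = 196 → ξ₂ = (1·425.9 − 196)/1 = 229.9 lbmol/h.
Outlet amounts (n = n₀ + Σ ν·ξ):
  F: 799 − 1(425.9) = 373.1
  G: 0 + 1(425.9) − 1(229.9) = 196
  H: 0 + 1(229.9) = 229.9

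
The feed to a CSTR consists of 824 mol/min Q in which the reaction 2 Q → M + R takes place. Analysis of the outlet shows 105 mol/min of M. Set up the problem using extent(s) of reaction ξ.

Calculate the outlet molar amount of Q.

For M: n = n₀ + 1ξ → 105 = 0 + 1ξ, giving ξ = 105 mol/min.
Outlet amounts (n = n₀ + ν ξ):
  Q: 824 − 2(105) = 614
  M: 0 + 1(105) = 105
  R: 0 + 1(105) = 105

614 mol/min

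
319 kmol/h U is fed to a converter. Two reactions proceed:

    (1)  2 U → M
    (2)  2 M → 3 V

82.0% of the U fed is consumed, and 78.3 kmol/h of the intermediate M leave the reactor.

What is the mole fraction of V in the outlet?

0.367

Conversion of U: U consumed = 2ξ₁ = 0.82 × 319 → ξ₁ = 130.8 kmol/h.
M balance: n_M = 0 + 1ξ₁ − 2ξ₂ = 78.3 → ξ₂ = (1·130.8 − 78.3)/2 = 26.24 kmol/h.
Outlet amounts (n = n₀ + Σ ν·ξ):
  U: 319 − 2(130.8) = 57.42
  M: 0 + 1(130.8) − 2(26.24) = 78.3
  V: 0 + 3(26.24) = 78.73
Total out = 214.5 kmol/h; y_V = 78.73 / 214.5 = 0.3671.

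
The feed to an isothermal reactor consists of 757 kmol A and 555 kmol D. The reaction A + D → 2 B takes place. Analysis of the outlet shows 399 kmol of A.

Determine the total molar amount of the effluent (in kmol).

For A: n = n₀ − 1ξ → 399 = 757 − 1ξ, giving ξ = 358 kmol.
Outlet amounts (n = n₀ + ν ξ):
  A: 757 − 1(358) = 399
  D: 555 − 1(358) = 197
  B: 0 + 2(358) = 716
Total out = 399 + 197 + 716 = 1312 kmol.

1310 kmol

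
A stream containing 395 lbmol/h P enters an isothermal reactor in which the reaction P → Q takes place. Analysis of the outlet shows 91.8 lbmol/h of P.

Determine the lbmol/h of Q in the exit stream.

303 lbmol/h

For P: n = n₀ − 1ξ → 91.8 = 395 − 1ξ, giving ξ = 303.2 lbmol/h.
Outlet amounts (n = n₀ + ν ξ):
  P: 395 − 1(303.2) = 91.8
  Q: 0 + 1(303.2) = 303.2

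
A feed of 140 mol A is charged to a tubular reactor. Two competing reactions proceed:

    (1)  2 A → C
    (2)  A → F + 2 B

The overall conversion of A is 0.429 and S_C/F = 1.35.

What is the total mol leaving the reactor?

Conversion of A: A consumed = 0.429 × 140 = 60.06 mol = 2ξ₁ + 1ξ₂.
Selectivity: 1ξ₁ / (1ξ₂) = 1.35 → ξ₁ = 1.35 ξ₂.
Substitute: (2·1.35 + 1) ξ₂ = 60.06 → ξ₂ = 16.23 mol, ξ₁ = 21.91 mol.
Outlet amounts (n = n₀ + Σ ν·ξ):
  A: 140 − 2(21.91) − 1(16.23) = 79.94
  C: 0 + 1(21.91) = 21.91
  F: 0 + 1(16.23) = 16.23
  B: 0 + 2(16.23) = 32.46
Total out = 79.94 + 21.91 + 16.23 + 32.46 = 150.6 mol.

151 mol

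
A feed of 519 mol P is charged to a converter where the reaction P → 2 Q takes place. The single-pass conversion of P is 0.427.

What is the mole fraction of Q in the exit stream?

0.598

P reacted = 0.427 × 519 = 221.6 mol; ν_P = −1, so ξ = 221.6/1 = 221.6 mol.
Outlet amounts (n = n₀ + ν ξ):
  P: 519 − 1(221.6) = 297.4
  Q: 0 + 2(221.6) = 443.2
Total out = 740.6 mol; y_Q = 443.2 / 740.6 = 0.5985.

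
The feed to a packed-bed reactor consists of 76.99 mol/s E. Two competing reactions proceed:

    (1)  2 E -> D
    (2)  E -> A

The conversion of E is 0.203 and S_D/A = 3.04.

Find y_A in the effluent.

0.0314

Conversion of E: E consumed = 0.203 × 76.99 = 15.63 mol/s = 2ξ₁ + 1ξ₂.
Selectivity: 1ξ₁ / (1ξ₂) = 3.04 → ξ₁ = 3.04 ξ₂.
Substitute: (2·3.04 + 1) ξ₂ = 15.63 → ξ₂ = 2.207 mol/s, ξ₁ = 6.711 mol/s.
Outlet amounts (n = n₀ + Σ ν·ξ):
  E: 76.99 − 2(6.711) − 1(2.207) = 61.36
  D: 0 + 1(6.711) = 6.711
  A: 0 + 1(2.207) = 2.207
Total out = 70.28 mol/s; y_A = 2.207 / 70.28 = 0.03141.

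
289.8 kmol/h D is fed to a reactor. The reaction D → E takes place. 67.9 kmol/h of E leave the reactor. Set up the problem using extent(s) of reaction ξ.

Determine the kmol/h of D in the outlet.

222 kmol/h

For E: n = n₀ + 1ξ → 67.9 = 0 + 1ξ, giving ξ = 67.9 kmol/h.
Outlet amounts (n = n₀ + ν ξ):
  D: 289.8 − 1(67.9) = 221.9
  E: 0 + 1(67.9) = 67.9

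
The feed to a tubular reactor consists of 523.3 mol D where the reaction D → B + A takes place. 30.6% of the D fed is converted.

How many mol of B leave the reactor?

160 mol

D reacted = 0.306 × 523.3 = 160.1 mol; ν_D = −1, so ξ = 160.1/1 = 160.1 mol.
Outlet amounts (n = n₀ + ν ξ):
  D: 523.3 − 1(160.1) = 363.2
  B: 0 + 1(160.1) = 160.1
  A: 0 + 1(160.1) = 160.1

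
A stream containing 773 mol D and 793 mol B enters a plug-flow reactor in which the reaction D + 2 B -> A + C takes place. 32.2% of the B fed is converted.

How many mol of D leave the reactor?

B reacted = 0.322 × 793 = 255.3 mol; ν_B = −2, so ξ = 255.3/2 = 127.7 mol.
Outlet amounts (n = n₀ + ν ξ):
  D: 773 − 1(127.7) = 645.3
  B: 793 − 2(127.7) = 537.7
  A: 0 + 1(127.7) = 127.7
  C: 0 + 1(127.7) = 127.7

645 mol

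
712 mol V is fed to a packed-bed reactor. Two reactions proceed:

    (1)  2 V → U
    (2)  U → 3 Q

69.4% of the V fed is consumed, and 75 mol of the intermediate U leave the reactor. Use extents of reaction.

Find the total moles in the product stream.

809 mol

Conversion of V: V consumed = 2ξ₁ = 0.694 × 712 → ξ₁ = 247.1 mol.
U balance: n_U = 0 + 1ξ₁ − 1ξ₂ = 75 → ξ₂ = (1·247.1 − 75)/1 = 172.1 mol.
Outlet amounts (n = n₀ + Σ ν·ξ):
  V: 712 − 2(247.1) = 217.9
  U: 0 + 1(247.1) − 1(172.1) = 75
  Q: 0 + 3(172.1) = 516.2
Total out = 217.9 + 75 + 516.2 = 809.1 mol.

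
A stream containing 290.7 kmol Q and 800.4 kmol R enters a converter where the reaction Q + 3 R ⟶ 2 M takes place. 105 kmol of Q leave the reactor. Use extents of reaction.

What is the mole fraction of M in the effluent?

0.516

For Q: n = n₀ − 1ξ → 105 = 290.7 − 1ξ, giving ξ = 185.7 kmol.
Outlet amounts (n = n₀ + ν ξ):
  Q: 290.7 − 1(185.7) = 105
  R: 800.4 − 3(185.7) = 243.3
  M: 0 + 2(185.7) = 371.4
Total out = 719.7 kmol; y_M = 371.4 / 719.7 = 0.516.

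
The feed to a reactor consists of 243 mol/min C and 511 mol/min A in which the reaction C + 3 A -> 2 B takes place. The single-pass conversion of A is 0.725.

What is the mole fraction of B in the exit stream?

A reacted = 0.725 × 511 = 370.5 mol/min; ν_A = −3, so ξ = 370.5/3 = 123.5 mol/min.
Outlet amounts (n = n₀ + ν ξ):
  C: 243 − 1(123.5) = 119.5
  A: 511 − 3(123.5) = 140.5
  B: 0 + 2(123.5) = 247
Total out = 507 mol/min; y_B = 247 / 507 = 0.4871.

0.487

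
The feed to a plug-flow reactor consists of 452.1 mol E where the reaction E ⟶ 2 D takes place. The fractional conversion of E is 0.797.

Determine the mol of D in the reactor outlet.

721 mol

E reacted = 0.797 × 452.1 = 360.3 mol; ν_E = −1, so ξ = 360.3/1 = 360.3 mol.
Outlet amounts (n = n₀ + ν ξ):
  E: 452.1 − 1(360.3) = 91.78
  D: 0 + 2(360.3) = 720.6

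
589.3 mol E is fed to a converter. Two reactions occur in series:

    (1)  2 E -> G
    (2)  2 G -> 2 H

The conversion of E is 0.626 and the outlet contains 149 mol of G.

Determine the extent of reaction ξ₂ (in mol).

Conversion of E: E consumed = 2ξ₁ = 0.626 × 589.3 → ξ₁ = 184.5 mol.
G balance: n_G = 0 + 1ξ₁ − 2ξ₂ = 149 → ξ₂ = (1·184.5 − 149)/2 = 17.73 mol.
Outlet amounts (n = n₀ + Σ ν·ξ):
  E: 589.3 − 2(184.5) = 220.4
  G: 0 + 1(184.5) − 2(17.73) = 149
  H: 0 + 2(17.73) = 35.45

ξ₂ = 17.7 mol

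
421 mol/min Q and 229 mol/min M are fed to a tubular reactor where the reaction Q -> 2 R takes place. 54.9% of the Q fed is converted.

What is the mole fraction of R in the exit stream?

Q reacted = 0.549 × 421 = 231.1 mol/min; ν_Q = −1, so ξ = 231.1/1 = 231.1 mol/min.
Outlet amounts (n = n₀ + ν ξ):
  Q: 421 − 1(231.1) = 189.9
  R: 0 + 2(231.1) = 462.3
  M: 229 (inert)
Total out = 881.1 mol/min; y_R = 462.3 / 881.1 = 0.5246.

0.525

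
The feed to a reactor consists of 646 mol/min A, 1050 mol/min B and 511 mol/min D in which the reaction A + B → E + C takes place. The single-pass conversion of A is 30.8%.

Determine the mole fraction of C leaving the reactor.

A reacted = 0.308 × 646 = 199 mol/min; ν_A = −1, so ξ = 199/1 = 199 mol/min.
Outlet amounts (n = n₀ + ν ξ):
  A: 646 − 1(199) = 447
  B: 1050 − 1(199) = 851
  E: 0 + 1(199) = 199
  C: 0 + 1(199) = 199
  D: 511 (inert)
Total out = 2207 mol/min; y_C = 199 / 2207 = 0.09015.

0.0902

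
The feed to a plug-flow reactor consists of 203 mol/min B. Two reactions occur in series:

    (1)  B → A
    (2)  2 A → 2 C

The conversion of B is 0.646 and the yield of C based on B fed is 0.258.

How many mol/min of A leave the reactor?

78.8 mol/min

Conversion of B: B consumed = 1ξ₁ = 0.646 × 203 → ξ₁ = 131.1 mol/min.
Yield of C: 2ξ₂ / 203 = 0.258 → ξ₂ = 26.19 mol/min.
Outlet amounts (n = n₀ + Σ ν·ξ):
  B: 203 − 1(131.1) = 71.86
  A: 0 + 1(131.1) − 2(26.19) = 78.76
  C: 0 + 2(26.19) = 52.37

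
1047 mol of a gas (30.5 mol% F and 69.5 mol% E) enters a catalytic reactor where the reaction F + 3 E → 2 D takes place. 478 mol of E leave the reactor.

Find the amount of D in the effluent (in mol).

For E: n = n₀ − 3ξ → 478 = 727.7 − 3ξ, giving ξ = 83.22 mol.
Outlet amounts (n = n₀ + ν ξ):
  F: 319.3 − 1(83.22) = 236.1
  E: 727.7 − 3(83.22) = 478
  D: 0 + 2(83.22) = 166.4

166 mol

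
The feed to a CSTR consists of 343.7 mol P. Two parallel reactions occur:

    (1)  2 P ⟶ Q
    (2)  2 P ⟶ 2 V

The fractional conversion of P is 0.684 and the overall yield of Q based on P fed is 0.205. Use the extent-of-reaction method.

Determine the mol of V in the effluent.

Yield of Q: 1ξ₁ / 343.7 = 0.205 → ξ₁ = 70.46 mol.
Conversion of P: 2ξ₁ + 2ξ₂ = 0.684 × 343.7 = 235.1 → ξ₂ = 47.09 mol.
Outlet amounts (n = n₀ + Σ ν·ξ):
  P: 343.7 − 2(70.46) − 2(47.09) = 108.6
  Q: 0 + 1(70.46) = 70.46
  V: 0 + 2(47.09) = 94.17

94.2 mol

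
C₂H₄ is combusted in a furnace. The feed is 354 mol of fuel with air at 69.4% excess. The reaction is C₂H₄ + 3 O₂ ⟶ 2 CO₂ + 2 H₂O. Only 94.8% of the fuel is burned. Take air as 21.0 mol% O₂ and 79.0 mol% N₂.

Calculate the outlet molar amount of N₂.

Stoichiometric O₂ = 3 × 354 = 1062 mol; O₂ fed = 1062 × 1.694 = 1799 mol.
N₂ fed = 1799 × 79/21 = 6768 mol.
Fuel reacted = 0.948 × 354 → ξ = 335.6 mol.
Outlet (n = n₀ + ν ξ):
  C₂H₄: 354 − 1(335.6) = 18.41
  O₂: 1799 − 3(335.6) = 792.3
  N₂: 6768 (inert)
  CO₂: 0 + 2(335.6) = 671.2
  H₂O: 0 + 2(335.6) = 671.2

6770 mol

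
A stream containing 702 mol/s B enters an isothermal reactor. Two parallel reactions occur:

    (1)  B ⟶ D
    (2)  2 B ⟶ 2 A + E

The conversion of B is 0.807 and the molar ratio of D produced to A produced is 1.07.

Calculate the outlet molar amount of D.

293 mol/s

Conversion of B: B consumed = 0.807 × 702 = 566.5 mol/s = 1ξ₁ + 2ξ₂.
Selectivity: 1ξ₁ / (2ξ₂) = 1.07 → ξ₁ = 2.14 ξ₂.
Substitute: (1·2.14 + 2) ξ₂ = 566.5 → ξ₂ = 136.8 mol/s, ξ₁ = 292.8 mol/s.
Outlet amounts (n = n₀ + Σ ν·ξ):
  B: 702 − 1(292.8) − 2(136.8) = 135.5
  D: 0 + 1(292.8) = 292.8
  A: 0 + 2(136.8) = 273.7
  E: 0 + 1(136.8) = 136.8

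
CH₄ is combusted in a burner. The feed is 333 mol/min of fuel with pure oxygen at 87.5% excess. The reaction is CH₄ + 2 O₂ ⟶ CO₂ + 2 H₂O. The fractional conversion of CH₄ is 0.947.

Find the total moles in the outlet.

Stoichiometric O₂ = 2 × 333 = 666 mol/min; O₂ fed = 666 × 1.875 = 1249 mol/min.
Fuel reacted = 0.947 × 333 → ξ = 315.4 mol/min.
Outlet (n = n₀ + ν ξ):
  CH₄: 333 − 1(315.4) = 17.65
  O₂: 1249 − 2(315.4) = 618
  CO₂: 0 + 1(315.4) = 315.4
  H₂O: 0 + 2(315.4) = 630.7
Total out = 17.65 + 618 + 315.4 + 630.7 = 1582 mol/min.

1580 mol/min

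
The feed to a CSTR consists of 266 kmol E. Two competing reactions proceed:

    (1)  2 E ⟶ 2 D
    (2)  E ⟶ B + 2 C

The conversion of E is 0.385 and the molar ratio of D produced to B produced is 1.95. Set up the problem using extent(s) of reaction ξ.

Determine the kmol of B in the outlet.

Conversion of E: E consumed = 0.385 × 266 = 102.4 kmol = 2ξ₁ + 1ξ₂.
Selectivity: 2ξ₁ / (1ξ₂) = 1.95 → ξ₁ = 0.975 ξ₂.
Substitute: (2·0.975 + 1) ξ₂ = 102.4 → ξ₂ = 34.72 kmol, ξ₁ = 33.85 kmol.
Outlet amounts (n = n₀ + Σ ν·ξ):
  E: 266 − 2(33.85) − 1(34.72) = 163.6
  D: 0 + 2(33.85) = 67.69
  B: 0 + 1(34.72) = 34.72
  C: 0 + 2(34.72) = 69.43

34.7 kmol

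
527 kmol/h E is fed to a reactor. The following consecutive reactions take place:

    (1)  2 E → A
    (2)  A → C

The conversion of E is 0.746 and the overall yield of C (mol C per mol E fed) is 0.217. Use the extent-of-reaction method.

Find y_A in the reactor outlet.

Conversion of E: E consumed = 2ξ₁ = 0.746 × 527 → ξ₁ = 196.6 kmol/h.
Yield of C: 1ξ₂ / 527 = 0.217 → ξ₂ = 114.4 kmol/h.
Outlet amounts (n = n₀ + Σ ν·ξ):
  E: 527 − 2(196.6) = 133.9
  A: 0 + 1(196.6) − 1(114.4) = 82.21
  C: 0 + 1(114.4) = 114.4
Total out = 330.4 kmol/h; y_A = 82.21 / 330.4 = 0.2488.

0.249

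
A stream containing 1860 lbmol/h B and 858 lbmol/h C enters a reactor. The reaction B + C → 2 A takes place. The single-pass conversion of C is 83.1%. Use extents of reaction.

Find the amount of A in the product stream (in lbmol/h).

C reacted = 0.831 × 858 = 713 lbmol/h; ν_C = −1, so ξ = 713/1 = 713 lbmol/h.
Outlet amounts (n = n₀ + ν ξ):
  B: 1860 − 1(713) = 1147
  C: 858 − 1(713) = 145
  A: 0 + 2(713) = 1426

1430 lbmol/h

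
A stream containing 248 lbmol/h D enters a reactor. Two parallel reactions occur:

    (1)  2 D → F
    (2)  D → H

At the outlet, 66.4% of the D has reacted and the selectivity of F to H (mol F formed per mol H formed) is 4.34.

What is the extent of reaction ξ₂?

Conversion of D: D consumed = 0.664 × 248 = 164.7 lbmol/h = 2ξ₁ + 1ξ₂.
Selectivity: 1ξ₁ / (1ξ₂) = 4.34 → ξ₁ = 4.34 ξ₂.
Substitute: (2·4.34 + 1) ξ₂ = 164.7 → ξ₂ = 17.01 lbmol/h, ξ₁ = 73.83 lbmol/h.
Outlet amounts (n = n₀ + Σ ν·ξ):
  D: 248 − 2(73.83) − 1(17.01) = 83.33
  F: 0 + 1(73.83) = 73.83
  H: 0 + 1(17.01) = 17.01

ξ₂ = 17 lbmol/h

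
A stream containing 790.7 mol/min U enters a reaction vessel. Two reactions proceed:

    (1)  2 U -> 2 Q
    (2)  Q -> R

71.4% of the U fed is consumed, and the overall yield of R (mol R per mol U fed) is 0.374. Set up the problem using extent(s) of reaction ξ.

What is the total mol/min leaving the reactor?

Conversion of U: U consumed = 2ξ₁ = 0.714 × 790.7 → ξ₁ = 282.3 mol/min.
Yield of R: 1ξ₂ / 790.7 = 0.374 → ξ₂ = 295.7 mol/min.
Outlet amounts (n = n₀ + Σ ν·ξ):
  U: 790.7 − 2(282.3) = 226.1
  Q: 0 + 2(282.3) − 1(295.7) = 268.8
  R: 0 + 1(295.7) = 295.7
Total out = 226.1 + 268.8 + 295.7 = 790.7 mol/min.

791 mol/min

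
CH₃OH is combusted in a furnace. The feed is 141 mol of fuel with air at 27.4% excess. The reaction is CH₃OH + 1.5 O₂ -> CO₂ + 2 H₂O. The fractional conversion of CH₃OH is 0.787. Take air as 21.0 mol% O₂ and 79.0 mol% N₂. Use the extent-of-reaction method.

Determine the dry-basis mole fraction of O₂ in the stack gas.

0.0819

Stoichiometric O₂ = 1.5 × 141 = 211.5 mol; O₂ fed = 211.5 × 1.274 = 269.5 mol.
N₂ fed = 269.5 × 79/21 = 1014 mol.
Fuel reacted = 0.787 × 141 → ξ = 111 mol.
Outlet (n = n₀ + ν ξ):
  CH₃OH: 141 − 1(111) = 30.03
  O₂: 269.5 − 1.5(111) = 103
  N₂: 1014 (inert)
  CO₂: 0 + 1(111) = 111
  H₂O: 0 + 2(111) = 221.9
Dry total = 1258 mol; y_O₂ (dry) = 103 / 1258 = 0.0819.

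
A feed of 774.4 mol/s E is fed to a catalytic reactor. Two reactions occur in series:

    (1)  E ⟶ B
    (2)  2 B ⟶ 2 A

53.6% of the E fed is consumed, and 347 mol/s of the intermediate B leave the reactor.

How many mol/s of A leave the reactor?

68.1 mol/s

Conversion of E: E consumed = 1ξ₁ = 0.536 × 774.4 → ξ₁ = 415.1 mol/s.
B balance: n_B = 0 + 1ξ₁ − 2ξ₂ = 347 → ξ₂ = (1·415.1 − 347)/2 = 34.04 mol/s.
Outlet amounts (n = n₀ + Σ ν·ξ):
  E: 774.4 − 1(415.1) = 359.3
  B: 0 + 1(415.1) − 2(34.04) = 347
  A: 0 + 2(34.04) = 68.08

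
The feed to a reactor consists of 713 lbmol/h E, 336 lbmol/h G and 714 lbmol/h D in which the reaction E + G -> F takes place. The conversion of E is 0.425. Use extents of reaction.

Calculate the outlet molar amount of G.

33 lbmol/h

E reacted = 0.425 × 713 = 303 lbmol/h; ν_E = −1, so ξ = 303/1 = 303 lbmol/h.
Outlet amounts (n = n₀ + ν ξ):
  E: 713 − 1(303) = 410
  G: 336 − 1(303) = 32.98
  F: 0 + 1(303) = 303
  D: 714 (inert)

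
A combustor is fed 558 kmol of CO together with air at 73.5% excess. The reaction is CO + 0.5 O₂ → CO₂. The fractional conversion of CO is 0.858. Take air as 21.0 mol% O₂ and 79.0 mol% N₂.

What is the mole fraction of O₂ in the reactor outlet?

Stoichiometric O₂ = 0.5 × 558 = 279 kmol; O₂ fed = 279 × 1.735 = 484.1 kmol.
N₂ fed = 484.1 × 79/21 = 1821 kmol.
Fuel reacted = 0.858 × 558 → ξ = 478.8 kmol.
Outlet (n = n₀ + ν ξ):
  CO: 558 − 1(478.8) = 79.24
  O₂: 484.1 − 0.5(478.8) = 244.7
  N₂: 1821 (inert)
  CO₂: 0 + 1(478.8) = 478.8
Total out = 2624 kmol; y_O₂ = 244.7 / 2624 = 0.09326.

0.0933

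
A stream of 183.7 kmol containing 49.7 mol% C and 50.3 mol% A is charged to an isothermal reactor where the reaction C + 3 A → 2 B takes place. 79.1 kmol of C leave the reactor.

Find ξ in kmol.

For C: n = n₀ − 1ξ → 79.1 = 91.3 − 1ξ, giving ξ = 12.2 kmol.
Outlet amounts (n = n₀ + ν ξ):
  C: 91.3 − 1(12.2) = 79.1
  A: 92.4 − 3(12.2) = 55.8
  B: 0 + 2(12.2) = 24.4

ξ = 12.2 kmol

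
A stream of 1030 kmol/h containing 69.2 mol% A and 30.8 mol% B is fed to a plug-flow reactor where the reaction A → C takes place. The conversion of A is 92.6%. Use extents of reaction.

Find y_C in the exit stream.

A reacted = 0.926 × 712.8 = 660 kmol/h; ν_A = −1, so ξ = 660/1 = 660 kmol/h.
Outlet amounts (n = n₀ + ν ξ):
  A: 712.8 − 1(660) = 52.74
  C: 0 + 1(660) = 660
  B: 317.2 (inert)
Total out = 1030 kmol/h; y_C = 660 / 1030 = 0.6408.

0.641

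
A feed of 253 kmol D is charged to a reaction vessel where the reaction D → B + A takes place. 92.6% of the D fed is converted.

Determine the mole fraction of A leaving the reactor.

D reacted = 0.926 × 253 = 234.3 kmol; ν_D = −1, so ξ = 234.3/1 = 234.3 kmol.
Outlet amounts (n = n₀ + ν ξ):
  D: 253 − 1(234.3) = 18.72
  B: 0 + 1(234.3) = 234.3
  A: 0 + 1(234.3) = 234.3
Total out = 487.3 kmol; y_A = 234.3 / 487.3 = 0.4808.

0.481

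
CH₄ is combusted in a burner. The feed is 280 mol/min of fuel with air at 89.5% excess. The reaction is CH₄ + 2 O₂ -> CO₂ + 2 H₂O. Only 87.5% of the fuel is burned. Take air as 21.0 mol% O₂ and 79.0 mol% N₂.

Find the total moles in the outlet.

5330 mol/min

Stoichiometric O₂ = 2 × 280 = 560 mol/min; O₂ fed = 560 × 1.895 = 1061 mol/min.
N₂ fed = 1061 × 79/21 = 3992 mol/min.
Fuel reacted = 0.875 × 280 → ξ = 245 mol/min.
Outlet (n = n₀ + ν ξ):
  CH₄: 280 − 1(245) = 35
  O₂: 1061 − 2(245) = 571.2
  N₂: 3992 (inert)
  CO₂: 0 + 1(245) = 245
  H₂O: 0 + 2(245) = 490
Total out = 35 + 571.2 + 3992 + 245 + 490 = 5333 mol/min.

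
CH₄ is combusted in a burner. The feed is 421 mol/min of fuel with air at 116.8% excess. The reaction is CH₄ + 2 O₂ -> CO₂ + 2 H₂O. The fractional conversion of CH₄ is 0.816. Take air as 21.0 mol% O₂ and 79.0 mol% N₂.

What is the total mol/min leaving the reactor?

9110 mol/min

Stoichiometric O₂ = 2 × 421 = 842 mol/min; O₂ fed = 842 × 2.168 = 1825 mol/min.
N₂ fed = 1825 × 79/21 = 6867 mol/min.
Fuel reacted = 0.816 × 421 → ξ = 343.5 mol/min.
Outlet (n = n₀ + ν ξ):
  CH₄: 421 − 1(343.5) = 77.46
  O₂: 1825 − 2(343.5) = 1138
  N₂: 6867 (inert)
  CO₂: 0 + 1(343.5) = 343.5
  H₂O: 0 + 2(343.5) = 687.1
Total out = 77.46 + 1138 + 6867 + 343.5 + 687.1 = 9114 mol/min.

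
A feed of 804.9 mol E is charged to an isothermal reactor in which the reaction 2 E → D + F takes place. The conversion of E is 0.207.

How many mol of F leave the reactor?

E reacted = 0.207 × 804.9 = 166.6 mol; ν_E = −2, so ξ = 166.6/2 = 83.31 mol.
Outlet amounts (n = n₀ + ν ξ):
  E: 804.9 − 2(83.31) = 638.3
  D: 0 + 1(83.31) = 83.31
  F: 0 + 1(83.31) = 83.31

83.3 mol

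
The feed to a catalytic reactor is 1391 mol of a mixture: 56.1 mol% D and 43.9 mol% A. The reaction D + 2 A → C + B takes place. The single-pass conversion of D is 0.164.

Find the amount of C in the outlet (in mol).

128 mol

D reacted = 0.164 × 780.4 = 128 mol; ν_D = −1, so ξ = 128/1 = 128 mol.
Outlet amounts (n = n₀ + ν ξ):
  D: 780.4 − 1(128) = 652.4
  A: 610.6 − 2(128) = 354.7
  C: 0 + 1(128) = 128
  B: 0 + 1(128) = 128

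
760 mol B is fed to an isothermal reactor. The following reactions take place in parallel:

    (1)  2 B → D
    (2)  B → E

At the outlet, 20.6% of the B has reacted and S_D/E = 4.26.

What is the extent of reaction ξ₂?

ξ₂ = 16.4 mol

Conversion of B: B consumed = 0.206 × 760 = 156.6 mol = 2ξ₁ + 1ξ₂.
Selectivity: 1ξ₁ / (1ξ₂) = 4.26 → ξ₁ = 4.26 ξ₂.
Substitute: (2·4.26 + 1) ξ₂ = 156.6 → ξ₂ = 16.45 mol, ξ₁ = 70.06 mol.
Outlet amounts (n = n₀ + Σ ν·ξ):
  B: 760 − 2(70.06) − 1(16.45) = 603.4
  D: 0 + 1(70.06) = 70.06
  E: 0 + 1(16.45) = 16.45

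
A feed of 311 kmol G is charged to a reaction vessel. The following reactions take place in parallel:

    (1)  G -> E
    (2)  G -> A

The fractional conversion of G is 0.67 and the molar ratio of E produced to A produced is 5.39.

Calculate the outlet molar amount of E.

Conversion of G: G consumed = 0.67 × 311 = 208.4 kmol = 1ξ₁ + 1ξ₂.
Selectivity: 1ξ₁ / (1ξ₂) = 5.39 → ξ₁ = 5.39 ξ₂.
Substitute: (1·5.39 + 1) ξ₂ = 208.4 → ξ₂ = 32.61 kmol, ξ₁ = 175.8 kmol.
Outlet amounts (n = n₀ + Σ ν·ξ):
  G: 311 − 1(175.8) − 1(32.61) = 102.6
  E: 0 + 1(175.8) = 175.8
  A: 0 + 1(32.61) = 32.61

176 kmol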